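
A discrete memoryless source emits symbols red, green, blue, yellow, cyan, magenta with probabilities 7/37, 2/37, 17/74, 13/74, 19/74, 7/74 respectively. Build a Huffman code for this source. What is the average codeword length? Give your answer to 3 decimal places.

Repeatedly combine the two least-probable nodes; the expected code length is the sum of the merged weights.
merge 2/37 + 7/74 → 11/74
merge 11/74 + 13/74 → 12/37
merge 7/37 + 17/74 → 31/74
merge 19/74 + 12/37 → 43/74
merge 31/74 + 43/74 → 1
L = 11/74 + 12/37 + 31/74 + 43/74 + 1 = 183/74 ≈ 2.473 bits/symbol.

2.473 bits/symbol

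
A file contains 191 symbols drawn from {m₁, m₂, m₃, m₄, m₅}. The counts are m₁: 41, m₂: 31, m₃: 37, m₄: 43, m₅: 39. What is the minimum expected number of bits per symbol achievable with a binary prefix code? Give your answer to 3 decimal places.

2.356 bits/symbol

Probabilities are the counts divided by 191.
Repeatedly combine the two least-probable nodes; the expected code length is the sum of the merged weights.
merge 31/191 + 37/191 → 68/191
merge 39/191 + 41/191 → 80/191
merge 43/191 + 68/191 → 111/191
merge 80/191 + 111/191 → 1
L = 68/191 + 80/191 + 111/191 + 1 = 450/191 ≈ 2.356 bits/symbol.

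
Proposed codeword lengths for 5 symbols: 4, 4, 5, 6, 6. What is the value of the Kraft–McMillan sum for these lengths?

With common denominator 2^6 = 64: Σ 2^(−ℓᵢ) = 4/64 + 4/64 + 2/64 + 1/64 + 1/64 = 12/64 = 0.1875.

0.1875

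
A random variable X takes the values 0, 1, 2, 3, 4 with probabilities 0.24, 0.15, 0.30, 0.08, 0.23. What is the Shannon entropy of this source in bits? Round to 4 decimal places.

2.2049 bits

H = −Σ pᵢ log₂ pᵢ.
−0.24·log₂(0.24) = 0.4941
−0.15·log₂(0.15) = 0.4105
−0.30·log₂(0.30) = 0.5211
−0.08·log₂(0.08) = 0.2915
−0.23·log₂(0.23) = 0.4877
Sum ≈ 2.2049 → 2.2049 bits.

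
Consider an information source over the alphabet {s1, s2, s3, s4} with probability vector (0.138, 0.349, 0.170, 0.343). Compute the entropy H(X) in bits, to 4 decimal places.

H = −Σ pᵢ log₂ pᵢ.
−0.138·log₂(0.138) = 0.3943
−0.349·log₂(0.349) = 0.5300
−0.170·log₂(0.170) = 0.4346
−0.343·log₂(0.343) = 0.5295
Sum ≈ 1.8884 → 1.8884 bits.

1.8884 bits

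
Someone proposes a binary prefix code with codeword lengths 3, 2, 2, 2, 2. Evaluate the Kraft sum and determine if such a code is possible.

1.125; no

With common denominator 2^3 = 8: Σ 2^(−ℓᵢ) = 1/8 + 2/8 + 2/8 + 2/8 + 2/8 = 9/8 = 1.125.
Kraft's inequality requires Σ ≤ 1; here Σ = 1.125 > 1, so no such prefix code exists.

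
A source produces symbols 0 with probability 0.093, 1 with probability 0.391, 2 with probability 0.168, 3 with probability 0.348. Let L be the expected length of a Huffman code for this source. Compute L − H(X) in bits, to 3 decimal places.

0.059 bits

Entropy H = −Σ p log₂ p ≈ 1.8107 bits.
Huffman merges: 93/1000+21/125→261/1000; 261/1000+87/250→609/1000; 391/1000+609/1000→1. L = 187/100 ≈ 1.8700.
L − H = 1.8700 − 1.8107 = 0.059 bits.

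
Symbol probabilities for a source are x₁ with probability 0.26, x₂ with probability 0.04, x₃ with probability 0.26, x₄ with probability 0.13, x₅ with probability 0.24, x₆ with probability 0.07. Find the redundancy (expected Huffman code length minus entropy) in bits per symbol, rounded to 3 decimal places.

Entropy H = −Σ p log₂ p ≈ 2.3417 bits.
Huffman merges: 1/25+7/100→11/100; 11/100+13/100→6/25; 6/25+6/25→12/25; 13/50+13/50→13/25; 12/25+13/25→1. L = 47/20 ≈ 2.3500.
L − H = 2.3500 − 2.3417 = 0.008 bits.

0.008 bits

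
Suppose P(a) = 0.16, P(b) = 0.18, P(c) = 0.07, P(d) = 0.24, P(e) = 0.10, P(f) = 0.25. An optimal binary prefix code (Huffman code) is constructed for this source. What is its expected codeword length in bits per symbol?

Repeatedly combine the two least-probable nodes; the expected code length is the sum of the merged weights.
merge 7/100 + 1/10 → 17/100
merge 4/25 + 17/100 → 33/100
merge 9/50 + 6/25 → 21/50
merge 1/4 + 33/100 → 29/50
merge 21/50 + 29/50 → 1
L = 17/100 + 33/100 + 21/50 + 29/50 + 1 = 5/2 = 2.5 bits/symbol.

2.5 bits/symbol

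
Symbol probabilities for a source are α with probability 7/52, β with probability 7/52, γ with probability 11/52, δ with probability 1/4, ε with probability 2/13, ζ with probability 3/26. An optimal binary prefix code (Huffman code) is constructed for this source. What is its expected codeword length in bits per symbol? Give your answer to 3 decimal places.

2.538 bits/symbol

Repeatedly combine the two least-probable nodes; the expected code length is the sum of the merged weights.
merge 3/26 + 7/52 → 1/4
merge 7/52 + 2/13 → 15/52
merge 11/52 + 1/4 → 6/13
merge 1/4 + 15/52 → 7/13
merge 6/13 + 7/13 → 1
L = 1/4 + 15/52 + 6/13 + 7/13 + 1 = 33/13 ≈ 2.538 bits/symbol.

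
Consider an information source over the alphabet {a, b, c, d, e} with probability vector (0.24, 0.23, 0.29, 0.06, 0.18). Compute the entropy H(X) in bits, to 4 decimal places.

H = −Σ pᵢ log₂ pᵢ.
−0.24·log₂(0.24) = 0.4941
−0.23·log₂(0.23) = 0.4877
−0.29·log₂(0.29) = 0.5179
−0.06·log₂(0.06) = 0.2435
−0.18·log₂(0.18) = 0.4453
Sum ≈ 2.1885 → 2.1885 bits.

2.1885 bits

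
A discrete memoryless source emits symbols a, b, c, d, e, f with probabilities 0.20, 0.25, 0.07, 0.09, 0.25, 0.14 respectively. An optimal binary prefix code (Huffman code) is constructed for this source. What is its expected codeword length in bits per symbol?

Repeatedly combine the two least-probable nodes; the expected code length is the sum of the merged weights.
merge 7/100 + 9/100 → 4/25
merge 7/50 + 4/25 → 3/10
merge 1/5 + 1/4 → 9/20
merge 1/4 + 3/10 → 11/20
merge 9/20 + 11/20 → 1
L = 4/25 + 3/10 + 9/20 + 11/20 + 1 = 123/50 = 2.46 bits/symbol.

2.46 bits/symbol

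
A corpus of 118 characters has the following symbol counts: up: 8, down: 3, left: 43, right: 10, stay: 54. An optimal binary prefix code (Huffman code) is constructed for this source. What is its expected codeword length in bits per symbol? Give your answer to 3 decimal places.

1.814 bits/symbol

Probabilities are the counts divided by 118.
Repeatedly combine the two least-probable nodes; the expected code length is the sum of the merged weights.
merge 3/118 + 4/59 → 11/118
merge 5/59 + 11/118 → 21/118
merge 21/118 + 43/118 → 32/59
merge 27/59 + 32/59 → 1
L = 11/118 + 21/118 + 32/59 + 1 = 107/59 ≈ 1.814 bits/symbol.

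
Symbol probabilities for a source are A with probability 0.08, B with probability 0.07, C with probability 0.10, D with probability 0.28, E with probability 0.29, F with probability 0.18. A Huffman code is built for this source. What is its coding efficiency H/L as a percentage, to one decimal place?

Entropy H = −Σ p log₂ p ≈ 2.3697 bits.
Huffman merges: 7/100+2/25→3/20; 1/10+3/20→1/4; 9/50+1/4→43/100; 7/25+29/100→57/100; 43/100+57/100→1. L = 12/5 ≈ 2.4000.
Efficiency = H/L = 2.3697/2.4000 = 98.7%.

98.7%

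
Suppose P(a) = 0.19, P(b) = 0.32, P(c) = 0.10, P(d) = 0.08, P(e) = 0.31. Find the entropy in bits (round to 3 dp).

H = −Σ pᵢ log₂ pᵢ.
−0.19·log₂(0.19) = 0.4552
−0.32·log₂(0.32) = 0.5260
−0.10·log₂(0.10) = 0.3322
−0.08·log₂(0.08) = 0.2915
−0.31·log₂(0.31) = 0.5238
Sum ≈ 2.1288 → 2.129 bits.

2.129 bits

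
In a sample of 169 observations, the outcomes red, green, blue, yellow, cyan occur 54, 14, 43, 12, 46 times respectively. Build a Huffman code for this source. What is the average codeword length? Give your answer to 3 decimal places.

Probabilities are the counts divided by 169.
Repeatedly combine the two least-probable nodes; the expected code length is the sum of the merged weights.
merge 12/169 + 14/169 → 2/13
merge 2/13 + 43/169 → 69/169
merge 46/169 + 54/169 → 100/169
merge 69/169 + 100/169 → 1
L = 2/13 + 69/169 + 100/169 + 1 = 28/13 ≈ 2.154 bits/symbol.

2.154 bits/symbol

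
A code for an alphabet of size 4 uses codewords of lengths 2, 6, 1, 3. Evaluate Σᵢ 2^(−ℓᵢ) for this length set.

0.890625

With common denominator 2^6 = 64: Σ 2^(−ℓᵢ) = 16/64 + 1/64 + 32/64 + 8/64 = 57/64 = 0.890625.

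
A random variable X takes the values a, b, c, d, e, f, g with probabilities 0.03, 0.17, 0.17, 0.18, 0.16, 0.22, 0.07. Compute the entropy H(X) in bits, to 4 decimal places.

H = −Σ pᵢ log₂ pᵢ.
−0.03·log₂(0.03) = 0.1518
−0.17·log₂(0.17) = 0.4346
−0.17·log₂(0.17) = 0.4346
−0.18·log₂(0.18) = 0.4453
−0.16·log₂(0.16) = 0.4230
−0.22·log₂(0.22) = 0.4806
−0.07·log₂(0.07) = 0.2686
Sum ≈ 2.6384 → 2.6384 bits.

2.6384 bits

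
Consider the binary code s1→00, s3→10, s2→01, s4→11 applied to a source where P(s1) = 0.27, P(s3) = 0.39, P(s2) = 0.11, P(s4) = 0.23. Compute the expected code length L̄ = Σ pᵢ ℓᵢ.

2 bits/symbol

L̄ = Σ pᵢ·ℓᵢ = 0.27·2 + 0.39·2 + 0.11·2 + 0.23·2 = 2 bits/symbol.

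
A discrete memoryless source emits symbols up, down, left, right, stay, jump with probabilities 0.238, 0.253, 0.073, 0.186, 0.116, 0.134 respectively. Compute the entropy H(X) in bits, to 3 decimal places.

H = −Σ pᵢ log₂ pᵢ.
−0.238·log₂(0.238) = 0.4929
−0.253·log₂(0.253) = 0.5016
−0.073·log₂(0.073) = 0.2756
−0.186·log₂(0.186) = 0.4514
−0.116·log₂(0.116) = 0.3605
−0.134·log₂(0.134) = 0.3886
Sum ≈ 2.4706 → 2.471 bits.

2.471 bits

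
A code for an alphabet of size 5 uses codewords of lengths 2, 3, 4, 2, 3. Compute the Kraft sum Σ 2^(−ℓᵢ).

0.8125

With common denominator 2^4 = 16: Σ 2^(−ℓᵢ) = 4/16 + 2/16 + 1/16 + 4/16 + 2/16 = 13/16 = 0.8125.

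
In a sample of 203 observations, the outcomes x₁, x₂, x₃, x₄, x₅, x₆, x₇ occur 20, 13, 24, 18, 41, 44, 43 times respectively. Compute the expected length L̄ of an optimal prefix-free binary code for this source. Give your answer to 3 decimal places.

Probabilities are the counts divided by 203.
Repeatedly combine the two least-probable nodes; the expected code length is the sum of the merged weights.
merge 13/203 + 18/203 → 31/203
merge 20/203 + 24/203 → 44/203
merge 31/203 + 41/203 → 72/203
merge 43/203 + 44/203 → 3/7
merge 44/203 + 72/203 → 4/7
merge 3/7 + 4/7 → 1
L = 31/203 + 44/203 + 72/203 + 3/7 + 4/7 + 1 = 79/29 ≈ 2.724 bits/symbol.

2.724 bits/symbol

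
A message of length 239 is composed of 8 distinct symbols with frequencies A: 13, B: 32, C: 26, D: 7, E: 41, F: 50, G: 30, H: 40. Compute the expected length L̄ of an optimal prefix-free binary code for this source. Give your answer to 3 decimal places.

2.874 bits/symbol

Probabilities are the counts divided by 239.
Repeatedly combine the two least-probable nodes; the expected code length is the sum of the merged weights.
merge 7/239 + 13/239 → 20/239
merge 20/239 + 26/239 → 46/239
merge 30/239 + 32/239 → 62/239
merge 40/239 + 41/239 → 81/239
merge 46/239 + 50/239 → 96/239
merge 62/239 + 81/239 → 143/239
merge 96/239 + 143/239 → 1
L = 20/239 + 46/239 + 62/239 + 81/239 + 96/239 + 143/239 + 1 = 687/239 ≈ 2.874 bits/symbol.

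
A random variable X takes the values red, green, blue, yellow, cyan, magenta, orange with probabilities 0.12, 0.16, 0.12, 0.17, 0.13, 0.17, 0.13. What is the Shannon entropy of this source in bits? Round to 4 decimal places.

2.7916 bits

H = −Σ pᵢ log₂ pᵢ.
−0.12·log₂(0.12) = 0.3671
−0.16·log₂(0.16) = 0.4230
−0.12·log₂(0.12) = 0.3671
−0.17·log₂(0.17) = 0.4346
−0.13·log₂(0.13) = 0.3826
−0.17·log₂(0.17) = 0.4346
−0.13·log₂(0.13) = 0.3826
Sum ≈ 2.7916 → 2.7916 bits.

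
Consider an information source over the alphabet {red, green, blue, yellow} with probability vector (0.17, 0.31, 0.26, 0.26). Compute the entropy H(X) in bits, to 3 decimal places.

H = −Σ pᵢ log₂ pᵢ.
−0.17·log₂(0.17) = 0.4346
−0.31·log₂(0.31) = 0.5238
−0.26·log₂(0.26) = 0.5053
−0.26·log₂(0.26) = 0.5053
Sum ≈ 1.9690 → 1.969 bits.

1.969 bits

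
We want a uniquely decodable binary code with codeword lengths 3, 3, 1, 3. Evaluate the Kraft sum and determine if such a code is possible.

With common denominator 2^3 = 8: Σ 2^(−ℓᵢ) = 1/8 + 1/8 + 4/8 + 1/8 = 7/8 = 0.875.
Kraft's inequality requires Σ ≤ 1; here Σ = 0.875 ≤ 1, so such a prefix code exists.

0.875; yes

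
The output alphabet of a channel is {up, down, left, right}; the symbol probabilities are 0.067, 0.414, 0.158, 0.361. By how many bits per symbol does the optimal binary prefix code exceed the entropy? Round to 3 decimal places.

Entropy H = −Σ p log₂ p ≈ 1.7393 bits.
Huffman merges: 67/1000+79/500→9/40; 9/40+361/1000→293/500; 207/500+293/500→1. L = 1811/1000 ≈ 1.8110.
L − H = 1.8110 − 1.7393 = 0.072 bits.

0.072 bits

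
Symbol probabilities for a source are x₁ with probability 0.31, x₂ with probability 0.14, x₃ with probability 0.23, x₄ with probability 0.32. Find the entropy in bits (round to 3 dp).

H = −Σ pᵢ log₂ pᵢ.
−0.31·log₂(0.31) = 0.5238
−0.14·log₂(0.14) = 0.3971
−0.23·log₂(0.23) = 0.4877
−0.32·log₂(0.32) = 0.5260
Sum ≈ 1.9346 → 1.935 bits.

1.935 bits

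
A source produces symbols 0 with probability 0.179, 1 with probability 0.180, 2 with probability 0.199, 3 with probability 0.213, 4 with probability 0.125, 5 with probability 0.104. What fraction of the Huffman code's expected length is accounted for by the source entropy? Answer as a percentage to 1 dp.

98.3%

Entropy H = −Σ p log₂ p ≈ 2.5429 bits.
Huffman merges: 13/125+1/8→229/1000; 179/1000+9/50→359/1000; 199/1000+213/1000→103/250; 229/1000+359/1000→147/250; 103/250+147/250→1. L = 647/250 ≈ 2.5880.
Efficiency = H/L = 2.5429/2.5880 = 98.3%.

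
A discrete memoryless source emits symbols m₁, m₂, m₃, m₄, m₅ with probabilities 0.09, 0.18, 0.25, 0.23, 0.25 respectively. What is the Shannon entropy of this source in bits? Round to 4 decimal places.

H = −Σ pᵢ log₂ pᵢ.
−0.09·log₂(0.09) = 0.3127
−0.18·log₂(0.18) = 0.4453
−0.25·log₂(0.25) = 0.5000
−0.23·log₂(0.23) = 0.4877
−0.25·log₂(0.25) = 0.5000
Sum ≈ 2.2456 → 2.2456 bits.

2.2456 bits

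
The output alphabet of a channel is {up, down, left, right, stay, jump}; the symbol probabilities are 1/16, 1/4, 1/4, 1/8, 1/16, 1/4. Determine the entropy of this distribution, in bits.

Each probability is a power of 1/2, so log₂(1/p) is an integer.
H = Σ p·log₂(1/p) = 1/16·4 + 1/4·2 + 1/4·2 + 1/8·3 + 1/16·4 + 1/4·2 = 2.375 bits.

2.375 bits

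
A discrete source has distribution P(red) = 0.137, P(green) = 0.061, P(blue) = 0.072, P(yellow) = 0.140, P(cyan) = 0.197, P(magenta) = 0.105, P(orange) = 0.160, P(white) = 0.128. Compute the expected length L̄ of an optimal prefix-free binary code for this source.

Repeatedly combine the two least-probable nodes; the expected code length is the sum of the merged weights.
merge 61/1000 + 9/125 → 133/1000
merge 21/200 + 16/125 → 233/1000
merge 133/1000 + 137/1000 → 27/100
merge 7/50 + 4/25 → 3/10
merge 197/1000 + 233/1000 → 43/100
merge 27/100 + 3/10 → 57/100
merge 43/100 + 57/100 → 1
L = 133/1000 + 233/1000 + 27/100 + 3/10 + 43/100 + 57/100 + 1 = 367/125 = 2.936 bits/symbol.

2.936 bits/symbol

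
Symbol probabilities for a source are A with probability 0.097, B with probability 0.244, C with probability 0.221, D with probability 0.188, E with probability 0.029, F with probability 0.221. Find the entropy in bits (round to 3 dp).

H = −Σ pᵢ log₂ pᵢ.
−0.097·log₂(0.097) = 0.3265
−0.244·log₂(0.244) = 0.4966
−0.221·log₂(0.221) = 0.4813
−0.188·log₂(0.188) = 0.4533
−0.029·log₂(0.029) = 0.1481
−0.221·log₂(0.221) = 0.4813
Sum ≈ 2.3871 → 2.387 bits.

2.387 bits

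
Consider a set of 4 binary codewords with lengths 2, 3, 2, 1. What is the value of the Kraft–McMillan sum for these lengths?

With common denominator 2^3 = 8: Σ 2^(−ℓᵢ) = 2/8 + 1/8 + 2/8 + 4/8 = 9/8 = 1.125.

1.125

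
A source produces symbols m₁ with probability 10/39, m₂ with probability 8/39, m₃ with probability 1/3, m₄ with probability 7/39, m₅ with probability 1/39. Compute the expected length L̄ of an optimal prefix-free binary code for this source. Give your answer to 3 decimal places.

2.205 bits/symbol

Repeatedly combine the two least-probable nodes; the expected code length is the sum of the merged weights.
merge 1/39 + 7/39 → 8/39
merge 8/39 + 8/39 → 16/39
merge 10/39 + 1/3 → 23/39
merge 16/39 + 23/39 → 1
L = 8/39 + 16/39 + 23/39 + 1 = 86/39 ≈ 2.205 bits/symbol.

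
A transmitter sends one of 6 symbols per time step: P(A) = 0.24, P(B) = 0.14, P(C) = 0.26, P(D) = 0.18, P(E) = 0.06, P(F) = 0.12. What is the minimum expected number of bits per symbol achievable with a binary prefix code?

2.5 bits/symbol

Repeatedly combine the two least-probable nodes; the expected code length is the sum of the merged weights.
merge 3/50 + 3/25 → 9/50
merge 7/50 + 9/50 → 8/25
merge 9/50 + 6/25 → 21/50
merge 13/50 + 8/25 → 29/50
merge 21/50 + 29/50 → 1
L = 9/50 + 8/25 + 21/50 + 29/50 + 1 = 5/2 = 2.5 bits/symbol.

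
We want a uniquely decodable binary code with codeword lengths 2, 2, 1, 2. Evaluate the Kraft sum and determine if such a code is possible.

With common denominator 2^2 = 4: Σ 2^(−ℓᵢ) = 1/4 + 1/4 + 2/4 + 1/4 = 5/4 = 1.25.
Kraft's inequality requires Σ ≤ 1; here Σ = 1.25 > 1, so no such prefix code exists.

1.25; no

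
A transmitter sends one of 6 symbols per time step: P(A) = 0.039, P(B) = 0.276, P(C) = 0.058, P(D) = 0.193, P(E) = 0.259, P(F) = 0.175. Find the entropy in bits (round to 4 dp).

2.3363 bits

H = −Σ pᵢ log₂ pᵢ.
−0.039·log₂(0.039) = 0.1825
−0.276·log₂(0.276) = 0.5126
−0.058·log₂(0.058) = 0.2383
−0.193·log₂(0.193) = 0.4581
−0.259·log₂(0.259) = 0.5048
−0.175·log₂(0.175) = 0.4401
Sum ≈ 2.3363 → 2.3363 bits.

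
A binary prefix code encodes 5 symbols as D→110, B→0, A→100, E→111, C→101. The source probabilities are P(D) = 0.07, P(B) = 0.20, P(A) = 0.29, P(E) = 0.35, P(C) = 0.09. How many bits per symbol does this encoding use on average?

L̄ = Σ pᵢ·ℓᵢ = 0.07·3 + 0.20·1 + 0.29·3 + 0.35·3 + 0.09·3 = 2.6 bits/symbol.

2.6 bits/symbol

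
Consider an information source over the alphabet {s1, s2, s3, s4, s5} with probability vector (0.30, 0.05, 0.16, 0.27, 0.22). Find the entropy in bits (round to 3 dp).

2.151 bits

H = −Σ pᵢ log₂ pᵢ.
−0.30·log₂(0.30) = 0.5211
−0.05·log₂(0.05) = 0.2161
−0.16·log₂(0.16) = 0.4230
−0.27·log₂(0.27) = 0.5100
−0.22·log₂(0.22) = 0.4806
Sum ≈ 2.1508 → 2.151 bits.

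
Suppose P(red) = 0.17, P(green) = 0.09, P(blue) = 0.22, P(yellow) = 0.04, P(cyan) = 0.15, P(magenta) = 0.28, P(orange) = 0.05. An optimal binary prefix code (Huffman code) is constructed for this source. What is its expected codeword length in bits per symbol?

Repeatedly combine the two least-probable nodes; the expected code length is the sum of the merged weights.
merge 1/25 + 1/20 → 9/100
merge 9/100 + 9/100 → 9/50
merge 3/20 + 17/100 → 8/25
merge 9/50 + 11/50 → 2/5
merge 7/25 + 8/25 → 3/5
merge 2/5 + 3/5 → 1
L = 9/100 + 9/50 + 8/25 + 2/5 + 3/5 + 1 = 259/100 = 2.59 bits/symbol.

2.59 bits/symbol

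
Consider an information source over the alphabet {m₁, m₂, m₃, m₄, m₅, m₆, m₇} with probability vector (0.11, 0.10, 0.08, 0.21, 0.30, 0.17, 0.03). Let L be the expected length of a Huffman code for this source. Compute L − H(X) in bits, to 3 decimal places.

0.046 bits

Entropy H = −Σ p log₂ p ≈ 2.5543 bits.
Huffman merges: 3/100+2/25→11/100; 1/10+11/100→21/100; 11/100+17/100→7/25; 21/100+21/100→21/50; 7/25+3/10→29/50; 21/50+29/50→1. L = 13/5 ≈ 2.6000.
L − H = 2.6000 − 2.5543 = 0.046 bits.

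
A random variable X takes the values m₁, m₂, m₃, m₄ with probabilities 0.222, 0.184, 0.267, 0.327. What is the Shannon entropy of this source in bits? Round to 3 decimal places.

H = −Σ pᵢ log₂ pᵢ.
−0.222·log₂(0.222) = 0.4820
−0.184·log₂(0.184) = 0.4494
−0.267·log₂(0.267) = 0.5087
−0.327·log₂(0.327) = 0.5273
Sum ≈ 1.9674 → 1.967 bits.

1.967 bits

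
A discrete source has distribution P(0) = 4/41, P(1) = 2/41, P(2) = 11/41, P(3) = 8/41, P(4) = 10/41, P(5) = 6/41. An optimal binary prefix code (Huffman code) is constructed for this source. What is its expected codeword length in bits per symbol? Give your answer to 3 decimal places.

Repeatedly combine the two least-probable nodes; the expected code length is the sum of the merged weights.
merge 2/41 + 4/41 → 6/41
merge 6/41 + 6/41 → 12/41
merge 8/41 + 10/41 → 18/41
merge 11/41 + 12/41 → 23/41
merge 18/41 + 23/41 → 1
L = 6/41 + 12/41 + 18/41 + 23/41 + 1 = 100/41 ≈ 2.439 bits/symbol.

2.439 bits/symbol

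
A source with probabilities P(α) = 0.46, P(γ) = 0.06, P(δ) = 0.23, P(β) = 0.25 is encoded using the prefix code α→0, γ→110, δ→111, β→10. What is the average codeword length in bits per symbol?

1.83 bits/symbol

L̄ = Σ pᵢ·ℓᵢ = 0.46·1 + 0.06·3 + 0.23·3 + 0.25·2 = 1.83 bits/symbol.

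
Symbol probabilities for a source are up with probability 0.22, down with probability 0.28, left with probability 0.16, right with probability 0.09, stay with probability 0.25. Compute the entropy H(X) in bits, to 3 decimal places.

2.230 bits

H = −Σ pᵢ log₂ pᵢ.
−0.22·log₂(0.22) = 0.4806
−0.28·log₂(0.28) = 0.5142
−0.16·log₂(0.16) = 0.4230
−0.09·log₂(0.09) = 0.3127
−0.25·log₂(0.25) = 0.5000
Sum ≈ 2.2305 → 2.230 bits.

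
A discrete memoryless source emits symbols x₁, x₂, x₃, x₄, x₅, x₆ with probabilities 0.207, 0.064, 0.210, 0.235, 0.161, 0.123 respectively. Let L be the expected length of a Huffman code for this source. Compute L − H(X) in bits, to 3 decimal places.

0.051 bits

Entropy H = −Σ p log₂ p ≈ 2.4841 bits.
Huffman merges: 8/125+123/1000→187/1000; 161/1000+187/1000→87/250; 207/1000+21/100→417/1000; 47/200+87/250→583/1000; 417/1000+583/1000→1. L = 507/200 ≈ 2.5350.
L − H = 2.5350 − 2.4841 = 0.051 bits.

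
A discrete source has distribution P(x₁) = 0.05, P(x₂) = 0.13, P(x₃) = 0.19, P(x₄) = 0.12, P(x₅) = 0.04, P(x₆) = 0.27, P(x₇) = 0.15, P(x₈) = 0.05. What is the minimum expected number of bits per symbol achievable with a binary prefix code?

2.77 bits/symbol

Repeatedly combine the two least-probable nodes; the expected code length is the sum of the merged weights.
merge 1/25 + 1/20 → 9/100
merge 1/20 + 9/100 → 7/50
merge 3/25 + 13/100 → 1/4
merge 7/50 + 3/20 → 29/100
merge 19/100 + 1/4 → 11/25
merge 27/100 + 29/100 → 14/25
merge 11/25 + 14/25 → 1
L = 9/100 + 7/50 + 1/4 + 29/100 + 11/25 + 14/25 + 1 = 277/100 = 2.77 bits/symbol.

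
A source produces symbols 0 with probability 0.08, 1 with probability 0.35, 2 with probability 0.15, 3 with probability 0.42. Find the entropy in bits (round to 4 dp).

H = −Σ pᵢ log₂ pᵢ.
−0.08·log₂(0.08) = 0.2915
−0.35·log₂(0.35) = 0.5301
−0.15·log₂(0.15) = 0.4105
−0.42·log₂(0.42) = 0.5256
Sum ≈ 1.7578 → 1.7578 bits.

1.7578 bits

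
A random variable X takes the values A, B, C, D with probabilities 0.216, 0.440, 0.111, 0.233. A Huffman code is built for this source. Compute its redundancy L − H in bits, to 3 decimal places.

Entropy H = −Σ p log₂ p ≈ 1.8404 bits.
Huffman merges: 111/1000+27/125→327/1000; 233/1000+327/1000→14/25; 11/25+14/25→1. L = 1887/1000 ≈ 1.8870.
L − H = 1.8870 − 1.8404 = 0.047 bits.

0.047 bits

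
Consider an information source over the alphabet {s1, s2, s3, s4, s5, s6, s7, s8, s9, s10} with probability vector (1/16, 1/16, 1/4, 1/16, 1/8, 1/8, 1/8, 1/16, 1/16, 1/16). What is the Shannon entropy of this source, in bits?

Each probability is a power of 1/2, so log₂(1/p) is an integer.
H = Σ p·log₂(1/p) = 1/16·4 + 1/16·4 + 1/4·2 + 1/16·4 + 1/8·3 + 1/8·3 + 1/8·3 + 1/16·4 + 1/16·4 + 1/16·4 = 3.125 bits.

3.125 bits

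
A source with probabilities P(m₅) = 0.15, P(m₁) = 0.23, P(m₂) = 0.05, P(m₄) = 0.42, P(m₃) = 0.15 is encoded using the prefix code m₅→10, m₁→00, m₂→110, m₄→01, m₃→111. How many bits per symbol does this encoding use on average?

L̄ = Σ pᵢ·ℓᵢ = 0.15·2 + 0.23·2 + 0.05·3 + 0.42·2 + 0.15·3 = 2.2 bits/symbol.

2.2 bits/symbol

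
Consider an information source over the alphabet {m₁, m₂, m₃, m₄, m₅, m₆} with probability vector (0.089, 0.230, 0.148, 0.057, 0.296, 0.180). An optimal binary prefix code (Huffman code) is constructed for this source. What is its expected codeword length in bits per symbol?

2.44 bits/symbol

Repeatedly combine the two least-probable nodes; the expected code length is the sum of the merged weights.
merge 57/1000 + 89/1000 → 73/500
merge 73/500 + 37/250 → 147/500
merge 9/50 + 23/100 → 41/100
merge 147/500 + 37/125 → 59/100
merge 41/100 + 59/100 → 1
L = 73/500 + 147/500 + 41/100 + 59/100 + 1 = 61/25 = 2.44 bits/symbol.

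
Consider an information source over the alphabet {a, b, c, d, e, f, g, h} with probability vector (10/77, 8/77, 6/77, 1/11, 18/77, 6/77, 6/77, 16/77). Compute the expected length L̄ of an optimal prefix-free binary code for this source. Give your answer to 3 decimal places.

Repeatedly combine the two least-probable nodes; the expected code length is the sum of the merged weights.
merge 6/77 + 6/77 → 12/77
merge 6/77 + 1/11 → 13/77
merge 8/77 + 10/77 → 18/77
merge 12/77 + 13/77 → 25/77
merge 16/77 + 18/77 → 34/77
merge 18/77 + 25/77 → 43/77
merge 34/77 + 43/77 → 1
L = 12/77 + 13/77 + 18/77 + 25/77 + 34/77 + 43/77 + 1 = 222/77 ≈ 2.883 bits/symbol.

2.883 bits/symbol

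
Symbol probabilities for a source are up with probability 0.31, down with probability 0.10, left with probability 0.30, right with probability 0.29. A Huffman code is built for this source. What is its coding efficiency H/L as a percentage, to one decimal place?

Entropy H = −Σ p log₂ p ≈ 1.8950 bits.
Huffman merges: 1/10+29/100→39/100; 3/10+31/100→61/100; 39/100+61/100→1. L = 2 ≈ 2.0000.
Efficiency = H/L = 1.8950/2.0000 = 94.7%.

94.7%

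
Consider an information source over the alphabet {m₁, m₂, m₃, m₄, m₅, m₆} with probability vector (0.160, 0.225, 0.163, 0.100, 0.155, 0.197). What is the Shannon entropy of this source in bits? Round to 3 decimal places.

H = −Σ pᵢ log₂ pᵢ.
−0.160·log₂(0.160) = 0.4230
−0.225·log₂(0.225) = 0.4842
−0.163·log₂(0.163) = 0.4266
−0.100·log₂(0.100) = 0.3322
−0.155·log₂(0.155) = 0.4169
−0.197·log₂(0.197) = 0.4617
Sum ≈ 2.5446 → 2.545 bits.

2.545 bits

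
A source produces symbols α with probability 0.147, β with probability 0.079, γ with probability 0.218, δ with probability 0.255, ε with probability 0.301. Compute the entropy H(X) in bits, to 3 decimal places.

2.199 bits

H = −Σ pᵢ log₂ pᵢ.
−0.147·log₂(0.147) = 0.4066
−0.079·log₂(0.079) = 0.2893
−0.218·log₂(0.218) = 0.4791
−0.255·log₂(0.255) = 0.5027
−0.301·log₂(0.301) = 0.5214
Sum ≈ 2.1991 → 2.199 bits.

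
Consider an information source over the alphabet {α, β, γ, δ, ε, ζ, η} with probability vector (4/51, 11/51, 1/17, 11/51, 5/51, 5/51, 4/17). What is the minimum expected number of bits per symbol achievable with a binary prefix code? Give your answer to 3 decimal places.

2.667 bits/symbol

Repeatedly combine the two least-probable nodes; the expected code length is the sum of the merged weights.
merge 1/17 + 4/51 → 7/51
merge 5/51 + 5/51 → 10/51
merge 7/51 + 10/51 → 1/3
merge 11/51 + 11/51 → 22/51
merge 4/17 + 1/3 → 29/51
merge 22/51 + 29/51 → 1
L = 7/51 + 10/51 + 1/3 + 22/51 + 29/51 + 1 = 8/3 ≈ 2.667 bits/symbol.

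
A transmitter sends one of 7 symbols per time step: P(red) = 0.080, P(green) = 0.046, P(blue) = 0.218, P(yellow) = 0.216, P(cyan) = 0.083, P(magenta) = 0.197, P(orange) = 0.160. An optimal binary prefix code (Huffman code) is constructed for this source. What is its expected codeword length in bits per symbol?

2.692 bits/symbol

Repeatedly combine the two least-probable nodes; the expected code length is the sum of the merged weights.
merge 23/500 + 2/25 → 63/500
merge 83/1000 + 63/500 → 209/1000
merge 4/25 + 197/1000 → 357/1000
merge 209/1000 + 27/125 → 17/40
merge 109/500 + 357/1000 → 23/40
merge 17/40 + 23/40 → 1
L = 63/500 + 209/1000 + 357/1000 + 17/40 + 23/40 + 1 = 673/250 = 2.692 bits/symbol.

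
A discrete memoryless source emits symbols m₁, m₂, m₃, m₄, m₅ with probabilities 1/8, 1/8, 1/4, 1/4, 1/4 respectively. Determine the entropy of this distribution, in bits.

Each probability is a power of 1/2, so log₂(1/p) is an integer.
H = Σ p·log₂(1/p) = 1/8·3 + 1/8·3 + 1/4·2 + 1/4·2 + 1/4·2 = 2.25 bits.

2.25 bits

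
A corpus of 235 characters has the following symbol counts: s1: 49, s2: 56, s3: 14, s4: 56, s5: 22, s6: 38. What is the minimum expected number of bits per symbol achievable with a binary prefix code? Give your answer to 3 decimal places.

Probabilities are the counts divided by 235.
Repeatedly combine the two least-probable nodes; the expected code length is the sum of the merged weights.
merge 14/235 + 22/235 → 36/235
merge 36/235 + 38/235 → 74/235
merge 49/235 + 56/235 → 21/47
merge 56/235 + 74/235 → 26/47
merge 21/47 + 26/47 → 1
L = 36/235 + 74/235 + 21/47 + 26/47 + 1 = 116/47 ≈ 2.468 bits/symbol.

2.468 bits/symbol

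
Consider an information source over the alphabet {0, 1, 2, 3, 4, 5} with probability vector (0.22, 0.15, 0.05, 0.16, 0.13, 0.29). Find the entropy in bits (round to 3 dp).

H = −Σ pᵢ log₂ pᵢ.
−0.22·log₂(0.22) = 0.4806
−0.15·log₂(0.15) = 0.4105
−0.05·log₂(0.05) = 0.2161
−0.16·log₂(0.16) = 0.4230
−0.13·log₂(0.13) = 0.3826
−0.29·log₂(0.29) = 0.5179
Sum ≈ 2.4308 → 2.431 bits.

2.431 bits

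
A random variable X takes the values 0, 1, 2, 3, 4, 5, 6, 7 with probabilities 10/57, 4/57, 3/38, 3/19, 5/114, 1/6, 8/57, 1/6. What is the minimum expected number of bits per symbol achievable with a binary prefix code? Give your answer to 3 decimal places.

2.939 bits/symbol

Repeatedly combine the two least-probable nodes; the expected code length is the sum of the merged weights.
merge 5/114 + 4/57 → 13/114
merge 3/38 + 13/114 → 11/57
merge 8/57 + 3/19 → 17/57
merge 1/6 + 1/6 → 1/3
merge 10/57 + 11/57 → 7/19
merge 17/57 + 1/3 → 12/19
merge 7/19 + 12/19 → 1
L = 13/114 + 11/57 + 17/57 + 1/3 + 7/19 + 12/19 + 1 = 335/114 ≈ 2.939 bits/symbol.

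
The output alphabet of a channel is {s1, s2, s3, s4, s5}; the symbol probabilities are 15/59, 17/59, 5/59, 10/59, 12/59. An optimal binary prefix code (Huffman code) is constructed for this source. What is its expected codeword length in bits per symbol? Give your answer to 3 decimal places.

Repeatedly combine the two least-probable nodes; the expected code length is the sum of the merged weights.
merge 5/59 + 10/59 → 15/59
merge 12/59 + 15/59 → 27/59
merge 15/59 + 17/59 → 32/59
merge 27/59 + 32/59 → 1
L = 15/59 + 27/59 + 32/59 + 1 = 133/59 ≈ 2.254 bits/symbol.

2.254 bits/symbol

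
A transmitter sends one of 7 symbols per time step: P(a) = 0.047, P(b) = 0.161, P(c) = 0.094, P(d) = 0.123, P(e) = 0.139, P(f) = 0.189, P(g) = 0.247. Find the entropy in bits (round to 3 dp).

2.672 bits

H = −Σ pᵢ log₂ pᵢ.
−0.047·log₂(0.047) = 0.2073
−0.161·log₂(0.161) = 0.4242
−0.094·log₂(0.094) = 0.3207
−0.123·log₂(0.123) = 0.3719
−0.139·log₂(0.139) = 0.3957
−0.189·log₂(0.189) = 0.4543
−0.247·log₂(0.247) = 0.4983
Sum ≈ 2.6723 → 2.672 bits.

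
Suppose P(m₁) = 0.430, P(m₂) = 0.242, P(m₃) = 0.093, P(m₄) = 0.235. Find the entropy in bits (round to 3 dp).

H = −Σ pᵢ log₂ pᵢ.
−0.430·log₂(0.430) = 0.5236
−0.242·log₂(0.242) = 0.4954
−0.093·log₂(0.093) = 0.3187
−0.235·log₂(0.235) = 0.4910
Sum ≈ 1.8286 → 1.829 bits.

1.829 bits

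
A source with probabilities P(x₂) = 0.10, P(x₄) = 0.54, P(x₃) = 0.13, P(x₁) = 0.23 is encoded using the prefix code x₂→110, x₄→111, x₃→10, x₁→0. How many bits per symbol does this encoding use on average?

L̄ = Σ pᵢ·ℓᵢ = 0.10·3 + 0.54·3 + 0.13·2 + 0.23·1 = 2.41 bits/symbol.

2.41 bits/symbol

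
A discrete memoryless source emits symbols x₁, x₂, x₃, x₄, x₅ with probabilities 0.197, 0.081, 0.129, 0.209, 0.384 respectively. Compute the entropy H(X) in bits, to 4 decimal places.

2.1388 bits

H = −Σ pᵢ log₂ pᵢ.
−0.197·log₂(0.197) = 0.4617
−0.081·log₂(0.081) = 0.2937
−0.129·log₂(0.129) = 0.3811
−0.209·log₂(0.209) = 0.4720
−0.384·log₂(0.384) = 0.5302
Sum ≈ 2.1388 → 2.1388 bits.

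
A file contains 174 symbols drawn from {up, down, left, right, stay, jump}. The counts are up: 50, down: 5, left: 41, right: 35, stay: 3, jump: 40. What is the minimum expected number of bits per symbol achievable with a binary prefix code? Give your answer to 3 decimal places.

2.293 bits/symbol

Probabilities are the counts divided by 174.
Repeatedly combine the two least-probable nodes; the expected code length is the sum of the merged weights.
merge 1/58 + 5/174 → 4/87
merge 4/87 + 35/174 → 43/174
merge 20/87 + 41/174 → 27/58
merge 43/174 + 25/87 → 31/58
merge 27/58 + 31/58 → 1
L = 4/87 + 43/174 + 27/58 + 31/58 + 1 = 133/58 ≈ 2.293 bits/symbol.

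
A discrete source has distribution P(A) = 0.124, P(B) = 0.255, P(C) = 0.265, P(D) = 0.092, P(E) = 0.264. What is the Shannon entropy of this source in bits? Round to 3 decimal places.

H = −Σ pᵢ log₂ pᵢ.
−0.124·log₂(0.124) = 0.3734
−0.255·log₂(0.255) = 0.5027
−0.265·log₂(0.265) = 0.5077
−0.092·log₂(0.092) = 0.3167
−0.264·log₂(0.264) = 0.5072
Sum ≈ 2.2078 → 2.208 bits.

2.208 bits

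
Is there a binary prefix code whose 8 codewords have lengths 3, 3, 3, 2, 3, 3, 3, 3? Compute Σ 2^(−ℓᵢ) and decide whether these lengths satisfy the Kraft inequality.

1.125; no

With common denominator 2^3 = 8: Σ 2^(−ℓᵢ) = 1/8 + 1/8 + 1/8 + 2/8 + 1/8 + 1/8 + 1/8 + 1/8 = 9/8 = 1.125.
Kraft's inequality requires Σ ≤ 1; here Σ = 1.125 > 1, so no such prefix code exists.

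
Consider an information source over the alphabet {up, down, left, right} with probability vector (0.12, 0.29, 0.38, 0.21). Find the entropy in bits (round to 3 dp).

1.888 bits

H = −Σ pᵢ log₂ pᵢ.
−0.12·log₂(0.12) = 0.3671
−0.29·log₂(0.29) = 0.5179
−0.38·log₂(0.38) = 0.5305
−0.21·log₂(0.21) = 0.4728
Sum ≈ 1.8882 → 1.888 bits.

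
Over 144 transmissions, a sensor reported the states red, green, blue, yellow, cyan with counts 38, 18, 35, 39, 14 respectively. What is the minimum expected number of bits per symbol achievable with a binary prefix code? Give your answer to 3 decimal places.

Probabilities are the counts divided by 144.
Repeatedly combine the two least-probable nodes; the expected code length is the sum of the merged weights.
merge 7/72 + 1/8 → 2/9
merge 2/9 + 35/144 → 67/144
merge 19/72 + 13/48 → 77/144
merge 67/144 + 77/144 → 1
L = 2/9 + 67/144 + 77/144 + 1 = 20/9 ≈ 2.222 bits/symbol.

2.222 bits/symbol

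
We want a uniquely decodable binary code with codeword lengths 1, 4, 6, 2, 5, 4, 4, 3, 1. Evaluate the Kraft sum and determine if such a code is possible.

1.609375; no

With common denominator 2^6 = 64: Σ 2^(−ℓᵢ) = 32/64 + 4/64 + 1/64 + 16/64 + 2/64 + 4/64 + 4/64 + 8/64 + 32/64 = 103/64 = 1.609375.
Kraft's inequality requires Σ ≤ 1; here Σ = 1.609375 > 1, so no such prefix code exists.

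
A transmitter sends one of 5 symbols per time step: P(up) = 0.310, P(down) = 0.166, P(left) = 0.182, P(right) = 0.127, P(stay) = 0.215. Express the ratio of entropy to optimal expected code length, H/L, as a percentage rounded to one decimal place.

98.4%

Entropy H = −Σ p log₂ p ≈ 2.2561 bits.
Huffman merges: 127/1000+83/500→293/1000; 91/500+43/200→397/1000; 293/1000+31/100→603/1000; 397/1000+603/1000→1. L = 2293/1000 ≈ 2.2930.
Efficiency = H/L = 2.2561/2.2930 = 98.4%.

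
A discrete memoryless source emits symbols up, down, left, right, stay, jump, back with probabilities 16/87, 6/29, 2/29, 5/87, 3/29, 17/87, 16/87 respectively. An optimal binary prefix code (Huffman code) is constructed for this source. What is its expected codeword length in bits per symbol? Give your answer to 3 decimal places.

Repeatedly combine the two least-probable nodes; the expected code length is the sum of the merged weights.
merge 5/87 + 2/29 → 11/87
merge 3/29 + 11/87 → 20/87
merge 16/87 + 16/87 → 32/87
merge 17/87 + 6/29 → 35/87
merge 20/87 + 32/87 → 52/87
merge 35/87 + 52/87 → 1
L = 11/87 + 20/87 + 32/87 + 35/87 + 52/87 + 1 = 79/29 ≈ 2.724 bits/symbol.

2.724 bits/symbol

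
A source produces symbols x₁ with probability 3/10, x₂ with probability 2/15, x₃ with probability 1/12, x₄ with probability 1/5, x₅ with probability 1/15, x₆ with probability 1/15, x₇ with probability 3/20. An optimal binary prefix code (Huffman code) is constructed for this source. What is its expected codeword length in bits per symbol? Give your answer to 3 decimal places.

2.633 bits/symbol

Repeatedly combine the two least-probable nodes; the expected code length is the sum of the merged weights.
merge 1/15 + 1/15 → 2/15
merge 1/12 + 2/15 → 13/60
merge 2/15 + 3/20 → 17/60
merge 1/5 + 13/60 → 5/12
merge 17/60 + 3/10 → 7/12
merge 5/12 + 7/12 → 1
L = 2/15 + 13/60 + 17/60 + 5/12 + 7/12 + 1 = 79/30 ≈ 2.633 bits/symbol.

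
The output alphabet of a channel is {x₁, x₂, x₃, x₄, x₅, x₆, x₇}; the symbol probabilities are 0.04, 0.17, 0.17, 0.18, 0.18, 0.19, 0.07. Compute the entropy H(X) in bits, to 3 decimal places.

2.669 bits

H = −Σ pᵢ log₂ pᵢ.
−0.04·log₂(0.04) = 0.1858
−0.17·log₂(0.17) = 0.4346
−0.17·log₂(0.17) = 0.4346
−0.18·log₂(0.18) = 0.4453
−0.18·log₂(0.18) = 0.4453
−0.19·log₂(0.19) = 0.4552
−0.07·log₂(0.07) = 0.2686
Sum ≈ 2.6693 → 2.669 bits.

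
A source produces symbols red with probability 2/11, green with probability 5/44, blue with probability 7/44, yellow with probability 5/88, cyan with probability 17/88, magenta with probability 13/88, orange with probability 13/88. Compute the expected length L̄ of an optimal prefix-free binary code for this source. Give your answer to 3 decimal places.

Repeatedly combine the two least-probable nodes; the expected code length is the sum of the merged weights.
merge 5/88 + 5/44 → 15/88
merge 13/88 + 13/88 → 13/44
merge 7/44 + 15/88 → 29/88
merge 2/11 + 17/88 → 3/8
merge 13/44 + 29/88 → 5/8
merge 3/8 + 5/8 → 1
L = 15/88 + 13/44 + 29/88 + 3/8 + 5/8 + 1 = 123/44 ≈ 2.795 bits/symbol.

2.795 bits/symbol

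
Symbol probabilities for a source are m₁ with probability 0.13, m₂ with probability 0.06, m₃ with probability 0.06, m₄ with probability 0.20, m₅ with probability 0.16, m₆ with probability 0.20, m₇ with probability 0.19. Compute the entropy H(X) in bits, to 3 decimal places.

2.677 bits

H = −Σ pᵢ log₂ pᵢ.
−0.13·log₂(0.13) = 0.3826
−0.06·log₂(0.06) = 0.2435
−0.06·log₂(0.06) = 0.2435
−0.20·log₂(0.20) = 0.4644
−0.16·log₂(0.16) = 0.4230
−0.20·log₂(0.20) = 0.4644
−0.19·log₂(0.19) = 0.4552
Sum ≈ 2.6767 → 2.677 bits.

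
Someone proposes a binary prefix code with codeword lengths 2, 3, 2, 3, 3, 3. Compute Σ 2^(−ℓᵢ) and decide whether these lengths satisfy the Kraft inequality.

1; yes

With common denominator 2^3 = 8: Σ 2^(−ℓᵢ) = 2/8 + 1/8 + 2/8 + 1/8 + 1/8 + 1/8 = 8/8 = 1.
Kraft's inequality requires Σ ≤ 1; here Σ = 1 ≤ 1, so such a prefix code exists.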